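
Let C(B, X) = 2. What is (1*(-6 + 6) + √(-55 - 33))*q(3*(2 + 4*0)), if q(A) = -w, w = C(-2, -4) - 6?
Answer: 8*I*√22 ≈ 37.523*I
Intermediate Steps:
w = -4 (w = 2 - 6 = -4)
q(A) = 4 (q(A) = -1*(-4) = 4)
(1*(-6 + 6) + √(-55 - 33))*q(3*(2 + 4*0)) = (1*(-6 + 6) + √(-55 - 33))*4 = (1*0 + √(-88))*4 = (0 + 2*I*√22)*4 = (2*I*√22)*4 = 8*I*√22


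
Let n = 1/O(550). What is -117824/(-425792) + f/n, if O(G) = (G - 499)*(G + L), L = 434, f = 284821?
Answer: 95094369848633/6653 ≈ 1.4293e+10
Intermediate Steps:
O(G) = (-499 + G)*(434 + G) (O(G) = (G - 499)*(G + 434) = (-499 + G)*(434 + G))
n = 1/50184 (n = 1/(-216566 + 550² - 65*550) = 1/(-216566 + 302500 - 35750) = 1/50184 ≈ 1.9927e-5)
-117824/(-425792) + f/n = -117824/(-425792) + 284821/(1/50184) = -117824*(-1/425792) + 284821*50184 = 1841/6653 + 14293457064 = 95094369848633/6653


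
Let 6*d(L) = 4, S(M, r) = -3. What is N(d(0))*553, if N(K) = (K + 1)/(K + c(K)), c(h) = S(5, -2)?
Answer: -395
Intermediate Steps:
c(h) = -3
d(L) = 2/3 (d(L) = (1/6)*4 = 2/3)
N(K) = (1 + K)/(-3 + K) (N(K) = (K + 1)/(K - 3) = (1 + K)/(-3 + K))
N(d(0))*553 = ((1 + 2/3)/(-3 + 2/3))*553 = ((5/3)/(-7/3))*553 = -3/7*5/3*553 = -5/7*553 = -395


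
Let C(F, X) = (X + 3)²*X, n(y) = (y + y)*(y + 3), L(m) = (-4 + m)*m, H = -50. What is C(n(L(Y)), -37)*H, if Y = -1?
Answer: 2138600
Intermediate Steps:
L(m) = m*(-4 + m)
n(y) = 2*y*(3 + y) (n(y) = (2*y)*(3 + y) = 2*y*(3 + y))
C(F, X) = X*(3 + X)² (C(F, X) = (3 + X)²*X = X*(3 + X)²)
C(n(L(Y)), -37)*H = -37*(3 - 37)²*(-50) = -37*(-34)²*(-50) = -37*1156*(-50) = -42772*(-50) = 2138600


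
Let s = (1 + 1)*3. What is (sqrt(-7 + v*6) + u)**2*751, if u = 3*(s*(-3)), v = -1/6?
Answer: 2183908 - 162216*I*sqrt(2) ≈ 2.1839e+6 - 2.2941e+5*I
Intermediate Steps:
s = 6 (s = 2*3 = 6)
v = -1/6 (v = -1*1/6 = -1/6 ≈ -0.16667)
u = -54 (u = 3*(6*(-3)) = 3*(-18) = -54)
(sqrt(-7 + v*6) + u)**2*751 = (sqrt(-7 - 1/6*6) - 54)**2*751 = (sqrt(-7 - 1) - 54)**2*751 = (sqrt(-8) - 54)**2*751 = (2*I*sqrt(2) - 54)**2*751 = (-54 + 2*I*sqrt(2))**2*751 = 751*(-54 + 2*I*sqrt(2))**2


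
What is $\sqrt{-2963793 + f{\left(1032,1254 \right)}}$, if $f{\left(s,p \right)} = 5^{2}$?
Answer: $2 i \sqrt{740942} \approx 1721.6 i$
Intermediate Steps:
$f{\left(s,p \right)} = 25$
$\sqrt{-2963793 + f{\left(1032,1254 \right)}} = \sqrt{-2963793 + 25} = \sqrt{-2963768} = 2 i \sqrt{740942}$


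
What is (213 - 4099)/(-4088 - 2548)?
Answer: 1943/3318 ≈ 0.58559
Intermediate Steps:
(213 - 4099)/(-4088 - 2548) = -3886/(-6636) = -3886*(-1/6636) = 1943/3318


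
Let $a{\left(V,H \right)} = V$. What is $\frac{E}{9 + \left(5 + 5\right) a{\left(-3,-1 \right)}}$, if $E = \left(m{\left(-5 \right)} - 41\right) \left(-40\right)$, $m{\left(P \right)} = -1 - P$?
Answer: $- \frac{1480}{21} \approx -70.476$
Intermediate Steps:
$E = 1480$ ($E = \left(\left(-1 - -5\right) - 41\right) \left(-40\right) = \left(\left(-1 + 5\right) - 41\right) \left(-40\right) = \left(4 - 41\right) \left(-40\right) = \left(-37\right) \left(-40\right) = 1480$)
$\frac{E}{9 + \left(5 + 5\right) a{\left(-3,-1 \right)}} = \frac{1}{9 + \left(5 + 5\right) \left(-3\right)} 1480 = \frac{1}{9 + 10 \left(-3\right)} 1480 = \frac{1}{9 - 30} \cdot 1480 = \frac{1}{-21} \cdot 1480 = \left(- \frac{1}{21}\right) 1480 = - \frac{1480}{21}$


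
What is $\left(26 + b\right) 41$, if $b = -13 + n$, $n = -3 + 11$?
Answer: $861$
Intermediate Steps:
$n = 8$
$b = -5$ ($b = -13 + 8 = -5$)
$\left(26 + b\right) 41 = \left(26 - 5\right) 41 = 21 \cdot 41 = 861$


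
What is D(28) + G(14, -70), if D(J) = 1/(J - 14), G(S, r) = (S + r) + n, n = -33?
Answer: -1245/14 ≈ -88.929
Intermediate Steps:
G(S, r) = -33 + S + r (G(S, r) = (S + r) - 33 = -33 + S + r)
D(J) = 1/(-14 + J)
D(28) + G(14, -70) = 1/(-14 + 28) + (-33 + 14 - 70) = 1/14 - 89 = -1245/14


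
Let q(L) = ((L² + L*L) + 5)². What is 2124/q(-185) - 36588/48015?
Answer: -11430296672456/15000164567025 ≈ -0.76201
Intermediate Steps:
q(L) = (5 + 2*L²)² (q(L) = ((L² + L²) + 5)² = (2*L² + 5)² = (5 + 2*L²)²)
2124/q(-185) - 36588/48015 = 2124/((5 + 2*(-185)²)²) - 36588/48015 = 2124/((5 + 2*34225)²) - 36588*1/48015 = 2124/((5 + 68450)²) - 12196/16005 = 2124/(68455²) - 12196/16005 = 2124/4686087025 - 12196/16005 = -11430296672456/15000164567025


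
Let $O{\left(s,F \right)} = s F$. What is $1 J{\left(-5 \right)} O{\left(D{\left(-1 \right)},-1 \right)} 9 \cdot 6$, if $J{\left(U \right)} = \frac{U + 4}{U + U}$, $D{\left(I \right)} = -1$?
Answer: $\frac{27}{5} \approx 5.4$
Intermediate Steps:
$O{\left(s,F \right)} = F s$
$J{\left(U \right)} = \frac{4 + U}{2 U}$
$1 J{\left(-5 \right)} O{\left(D{\left(-1 \right)},-1 \right)} 9 \cdot 6 = 1 \frac{4 - 5}{2 \left(-5\right)} \left(\left(-1\right) \left(-1\right)\right) 9 \cdot 6 = 1 \cdot \frac{1}{2} \left(- \frac{1}{5}\right) \left(-1\right) 1 \cdot 9 \cdot 6 = 1 \cdot \frac{1}{10} \cdot 1 \cdot 9 \cdot 6 = \frac{1}{10} \cdot 1 \cdot 9 \cdot 6 = \frac{1}{10} \cdot 9 \cdot 6 = \frac{9}{10} \cdot 6 = \frac{27}{5}$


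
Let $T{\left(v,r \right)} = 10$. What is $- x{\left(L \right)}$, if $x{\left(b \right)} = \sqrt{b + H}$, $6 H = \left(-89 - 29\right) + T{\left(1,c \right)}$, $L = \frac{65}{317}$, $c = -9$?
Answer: $- \frac{i \sqrt{1788197}}{317} \approx - 4.2184 i$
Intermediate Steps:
$L = \frac{65}{317}$ ($L = 65 \cdot \frac{1}{317} = \frac{65}{317} \approx 0.20505$)
$H = -18$ ($H = \frac{\left(-89 - 29\right) + 10}{6} = \frac{-118 + 10}{6} = \frac{1}{6} \left(-108\right) = -18$)
$x{\left(b \right)} = \sqrt{-18 + b}$ ($x{\left(b \right)} = \sqrt{b - 18} = \sqrt{-18 + b}$)
$- x{\left(L \right)} = - \sqrt{-18 + \frac{65}{317}} = - \sqrt{- \frac{5641}{317}} = - \frac{i \sqrt{1788197}}{317}$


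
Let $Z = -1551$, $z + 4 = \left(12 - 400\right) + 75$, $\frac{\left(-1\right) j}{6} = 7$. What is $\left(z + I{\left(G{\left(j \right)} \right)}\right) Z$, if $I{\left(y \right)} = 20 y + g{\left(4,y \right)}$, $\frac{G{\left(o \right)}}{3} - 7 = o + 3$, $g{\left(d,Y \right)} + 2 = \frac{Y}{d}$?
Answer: $3509913$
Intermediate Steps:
$g{\left(d,Y \right)} = -2 + \frac{Y}{d}$
$j = -42$ ($j = \left(-6\right) 7 = -42$)
$G{\left(o \right)} = 30 + 3 o$ ($G{\left(o \right)} = 21 + 3 \left(o + 3\right) = 21 + 3 \left(3 + o\right) = 21 + \left(9 + 3 o\right) = 30 + 3 o$)
$I{\left(y \right)} = -2 + \frac{81 y}{4}$ ($I{\left(y \right)} = 20 y + \left(-2 + \frac{y}{4}\right) = -2 + \frac{81 y}{4}$)
$z = -317$ ($z = -4 + \left(\left(12 - 400\right) + 75\right) = -4 + \left(-388 + 75\right) = -4 - 313 = -317$)
$\left(z + I{\left(G{\left(j \right)} \right)}\right) Z = \left(-317 + \left(-2 + \frac{81 \left(30 + 3 \left(-42\right)\right)}{4}\right)\right) \left(-1551\right) = \left(-317 + \left(-2 + \frac{81 \left(30 - 126\right)}{4}\right)\right) \left(-1551\right) = \left(-317 + \left(-2 + \frac{81}{4} \left(-96\right)\right)\right) \left(-1551\right) = \left(-317 - 1946\right) \left(-1551\right) = \left(-2263\right) \left(-1551\right) = 3509913$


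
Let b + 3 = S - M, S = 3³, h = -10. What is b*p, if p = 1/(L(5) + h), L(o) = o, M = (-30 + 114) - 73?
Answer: -13/5 ≈ -2.6000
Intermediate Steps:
M = 11 (M = 84 - 73 = 11)
S = 27
p = -⅕ (p = 1/(5 - 10) = 1/(-5) = -⅕ ≈ -0.20000)
b = 13 (b = -3 + (27 - 1*11) = -3 + (27 - 11) = -3 + 16 = 13)
b*p = 13*(-⅕) = -13/5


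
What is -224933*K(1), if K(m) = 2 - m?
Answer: -224933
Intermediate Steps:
-224933*K(1) = -224933*(2 - 1*1) = -224933*(2 - 1) = -224933*1 = -224933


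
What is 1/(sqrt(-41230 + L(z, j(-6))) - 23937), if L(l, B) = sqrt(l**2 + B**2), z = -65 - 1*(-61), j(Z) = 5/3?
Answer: -71811/1719063584 - I*sqrt(371031)/1719063584 ≈ -4.1773e-5 - 3.5433e-7*I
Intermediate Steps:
j(Z) = 5/3 (j(Z) = 5*(1/3) = 5/3)
z = -4 (z = -65 + 61 = -4)
L(l, B) = sqrt(B**2 + l**2)
1/(sqrt(-41230 + L(z, j(-6))) - 23937) = 1/(sqrt(-41230 + sqrt((5/3)**2 + (-4)**2)) - 23937) = 1/(sqrt(-41230 + sqrt(25/9 + 16)) - 23937) = 1/(sqrt(-41230 + sqrt(169/9)) - 23937) = 1/(sqrt(-41230 + 13/3) - 23937) = 1/(sqrt(-123677/3) - 23937) = 1/(I*sqrt(371031)/3 - 23937) = 1/(-23937 + I*sqrt(371031)/3)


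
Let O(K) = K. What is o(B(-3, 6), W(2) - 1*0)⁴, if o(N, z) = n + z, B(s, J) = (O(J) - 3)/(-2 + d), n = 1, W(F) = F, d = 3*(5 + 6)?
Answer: 81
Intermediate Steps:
d = 33 (d = 3*11 = 33)
B(s, J) = -3/31 + J/31 (B(s, J) = (J - 3)/(-2 + 33) = (-3 + J)/31 = (-3 + J)*(1/31) = -3/31 + J/31)
o(N, z) = 1 + z
o(B(-3, 6), W(2) - 1*0)⁴ = (1 + (2 - 1*0))⁴ = (1 + (2 + 0))⁴ = (1 + 2)⁴ = 3⁴ = 81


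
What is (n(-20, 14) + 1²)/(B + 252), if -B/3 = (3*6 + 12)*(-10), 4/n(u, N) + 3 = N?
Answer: 5/4224 ≈ 0.0011837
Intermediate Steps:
n(u, N) = 4/(-3 + N)
B = 900 (B = -3*(3*6 + 12)*(-10) = -3*(18 + 12)*(-10) = -90*(-10) = -3*(-300) = 900)
(n(-20, 14) + 1²)/(B + 252) = (4/(-3 + 14) + 1²)/(900 + 252) = (4/11 + 1)/1152 = (4*(1/11) + 1)*(1/1152) = (4/11 + 1)*(1/1152) = (15/11)*(1/1152) = 5/4224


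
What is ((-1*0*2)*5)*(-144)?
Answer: 0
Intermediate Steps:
((-1*0*2)*5)*(-144) = ((0*2)*5)*(-144) = (0*5)*(-144) = 0*(-144) = 0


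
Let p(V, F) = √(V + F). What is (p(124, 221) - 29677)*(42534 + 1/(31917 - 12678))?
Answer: -24285034154479/19239 + 818311627*√345/19239 ≈ -1.2615e+9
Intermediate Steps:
p(V, F) = √(F + V)
(p(124, 221) - 29677)*(42534 + 1/(31917 - 12678)) = (√(221 + 124) - 29677)*(42534 + 1/(31917 - 12678)) = (√345 - 29677)*(42534 + 1/19239) = (-29677 + √345)*(42534 + 1/19239) = (-29677 + √345)*(818311627/19239) = -24285034154479/19239 + 818311627*√345/19239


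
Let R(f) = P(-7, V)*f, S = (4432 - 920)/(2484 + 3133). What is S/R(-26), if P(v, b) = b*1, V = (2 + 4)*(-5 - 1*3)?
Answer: 439/876252 ≈ 0.00050100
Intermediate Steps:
S = 3512/5617 ≈ 0.62525
V = -48 (V = 6*(-5 - 3) = 6*(-8) = -48)
P(v, b) = b
R(f) = -48*f
S/R(-26) = 3512/(5617*((-48*(-26)))) = (3512/5617)/1248 = (3512/5617)*(1/1248) = 439/876252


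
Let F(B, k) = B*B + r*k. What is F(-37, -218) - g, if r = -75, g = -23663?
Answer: 41382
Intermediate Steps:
F(B, k) = B**2 - 75*k (F(B, k) = B*B - 75*k = B**2 - 75*k)
F(-37, -218) - g = ((-37)**2 - 75*(-218)) - 1*(-23663) = (1369 + 16350) + 23663 = 17719 + 23663 = 41382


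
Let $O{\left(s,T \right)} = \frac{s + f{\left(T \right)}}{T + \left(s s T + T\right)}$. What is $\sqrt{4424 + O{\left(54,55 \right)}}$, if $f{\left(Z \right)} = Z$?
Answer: $\frac{\sqrt{113949162895810}}{160490} \approx 66.513$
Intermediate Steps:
$O{\left(s,T \right)} = \frac{T + s}{2 T + T s^{2}}$ ($O{\left(s,T \right)} = \frac{s + T}{T + \left(s s T + T\right)} = \frac{T + s}{T + \left(s^{2} T + T\right)} = \frac{T + s}{T + \left(T s^{2} + T\right)} = \frac{T + s}{T + \left(T + T s^{2}\right)} = \frac{T + s}{2 T + T s^{2}}$)
$\sqrt{4424 + O{\left(54,55 \right)}} = \sqrt{4424 + \frac{55 + 54}{55 \left(2 + 54^{2}\right)}} = \sqrt{4424 + \frac{1}{55} \frac{1}{2 + 2916} \cdot 109} = \sqrt{4424 + \frac{1}{55} \cdot \frac{1}{2918} \cdot 109} = \sqrt{4424 + \frac{109}{160490}} = \sqrt{\frac{710007869}{160490}} = \frac{\sqrt{113949162895810}}{160490}$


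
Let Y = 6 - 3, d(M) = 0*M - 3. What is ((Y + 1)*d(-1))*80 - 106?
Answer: -1066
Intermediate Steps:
d(M) = -3 (d(M) = 0 - 3 = -3)
Y = 3
((Y + 1)*d(-1))*80 - 106 = ((3 + 1)*(-3))*80 - 106 = (4*(-3))*80 - 106 = -12*80 - 106 = -960 - 106 = -1066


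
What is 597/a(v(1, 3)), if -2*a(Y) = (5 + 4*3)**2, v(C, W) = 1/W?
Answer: -1194/289 ≈ -4.1315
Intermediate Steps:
v(C, W) = 1/W
a(Y) = -289/2 (a(Y) = -(5 + 4*3)**2/2 = -(5 + 12)**2/2 = -1/2*17**2 = -1/2*289 = -289/2)
597/a(v(1, 3)) = 597/(-289/2) = 597*(-2/289) = -1194/289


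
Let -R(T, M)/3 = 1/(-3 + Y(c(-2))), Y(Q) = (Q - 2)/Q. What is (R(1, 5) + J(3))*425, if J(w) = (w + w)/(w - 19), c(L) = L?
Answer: 8925/8 ≈ 1115.6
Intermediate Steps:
Y(Q) = (-2 + Q)/Q
R(T, M) = 3 (R(T, M) = -3/(-3 + (-2 - 2)/(-2)) = -3/(-3 - ½*(-4)) = -3/(-3 + 2) = -3/(-1) = -3*(-1) = 3)
J(w) = 2*w/(-19 + w) (J(w) = (2*w)/(-19 + w) = 2*w/(-19 + w))
(R(1, 5) + J(3))*425 = (3 + 2*3/(-19 + 3))*425 = (3 + 2*3/(-16))*425 = (3 + 2*3*(-1/16))*425 = (3 - 3/8)*425 = (21/8)*425 = 8925/8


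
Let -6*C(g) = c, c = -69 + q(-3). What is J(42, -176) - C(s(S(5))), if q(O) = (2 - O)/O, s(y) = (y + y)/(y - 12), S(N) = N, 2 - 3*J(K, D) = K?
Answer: -226/9 ≈ -25.111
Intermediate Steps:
J(K, D) = ⅔ - K/3
s(y) = 2*y/(-12 + y) (s(y) = (2*y)/(-12 + y) = 2*y/(-12 + y))
q(O) = (2 - O)/O
c = -212/3 (c = -69 + (2 - 1*(-3))/(-3) = -69 - (2 + 3)/3 = -69 - ⅓*5 = -69 - 5/3 = -212/3 ≈ -70.667)
C(g) = 106/9 (C(g) = -⅙*(-212/3) = 106/9)
J(42, -176) - C(s(S(5))) = (⅔ - ⅓*42) - 1*106/9 = (⅔ - 14) - 106/9 = -40/3 - 106/9 = -226/9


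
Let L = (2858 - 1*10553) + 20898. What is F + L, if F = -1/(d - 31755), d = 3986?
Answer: 366634108/27769 ≈ 13203.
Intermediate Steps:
F = 1/27769 (F = -1/(3986 - 31755) = -1/(-27769) = -1*(-1/27769) = 1/27769 ≈ 3.6011e-5)
L = 13203 (L = (2858 - 10553) + 20898 = -7695 + 20898 = 13203)
F + L = 1/27769 + 13203 = 366634108/27769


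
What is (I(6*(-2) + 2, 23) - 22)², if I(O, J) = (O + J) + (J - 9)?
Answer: 25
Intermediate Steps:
I(O, J) = -9 + O + 2*J (I(O, J) = (J + O) + (-9 + J) = -9 + O + 2*J)
(I(6*(-2) + 2, 23) - 22)² = ((-9 + (6*(-2) + 2) + 2*23) - 22)² = ((-9 + (-12 + 2) + 46) - 22)² = ((-9 - 10 + 46) - 22)² = (27 - 22)² = 5² = 25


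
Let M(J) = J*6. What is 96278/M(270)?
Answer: 48139/810 ≈ 59.431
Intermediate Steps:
M(J) = 6*J
96278/M(270) = 96278/((6*270)) = 96278/1620 = 96278*(1/1620) = 48139/810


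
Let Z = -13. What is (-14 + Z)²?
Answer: 729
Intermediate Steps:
(-14 + Z)² = (-14 - 13)² = (-27)² = 729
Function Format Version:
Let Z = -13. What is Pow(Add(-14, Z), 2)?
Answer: 729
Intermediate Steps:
Pow(Add(-14, Z), 2) = Pow(Add(-14, -13), 2) = Pow(-27, 2) = 729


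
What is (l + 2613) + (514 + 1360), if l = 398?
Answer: 4885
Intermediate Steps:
(l + 2613) + (514 + 1360) = (398 + 2613) + (514 + 1360) = 3011 + 1874 = 4885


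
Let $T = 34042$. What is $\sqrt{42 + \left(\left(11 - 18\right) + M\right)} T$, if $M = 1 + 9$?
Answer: $102126 \sqrt{5} \approx 2.2836 \cdot 10^{5}$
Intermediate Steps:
$M = 10$
$\sqrt{42 + \left(\left(11 - 18\right) + M\right)} T = \sqrt{42 + \left(\left(11 - 18\right) + 10\right)} 34042 = \sqrt{42 + \left(-7 + 10\right)} 34042 = \sqrt{42 + 3} \cdot 34042 = \sqrt{45} \cdot 34042 = 3 \sqrt{5} \cdot 34042 = 102126 \sqrt{5}$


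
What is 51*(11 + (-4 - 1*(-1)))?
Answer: 408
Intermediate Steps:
51*(11 + (-4 - 1*(-1))) = 51*(11 + (-4 + 1)) = 51*(11 - 3) = 51*8 = 408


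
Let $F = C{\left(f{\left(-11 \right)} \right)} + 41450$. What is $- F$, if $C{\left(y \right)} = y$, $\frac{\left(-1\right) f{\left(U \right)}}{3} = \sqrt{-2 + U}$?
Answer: $-41450 + 3 i \sqrt{13} \approx -41450.0 + 10.817 i$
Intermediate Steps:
$f{\left(U \right)} = - 3 \sqrt{-2 + U}$
$F = 41450 - 3 i \sqrt{13}$ ($F = - 3 \sqrt{-2 - 11} + 41450 = - 3 \sqrt{-13} + 41450 = - 3 i \sqrt{13} + 41450 = 41450 - 3 i \sqrt{13} \approx 41450.0 - 10.817 i$)
$- F = - (41450 - 3 i \sqrt{13}) = -41450 + 3 i \sqrt{13}$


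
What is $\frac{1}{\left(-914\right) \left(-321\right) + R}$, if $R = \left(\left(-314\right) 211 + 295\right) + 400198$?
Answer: $\frac{1}{627633} \approx 1.5933 \cdot 10^{-6}$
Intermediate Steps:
$R = 334239$ ($R = \left(-66254 + 295\right) + 400198 = -65959 + 400198 = 334239$)
$\frac{1}{\left(-914\right) \left(-321\right) + R} = \frac{1}{\left(-914\right) \left(-321\right) + 334239} = \frac{1}{293394 + 334239} = \frac{1}{627633}$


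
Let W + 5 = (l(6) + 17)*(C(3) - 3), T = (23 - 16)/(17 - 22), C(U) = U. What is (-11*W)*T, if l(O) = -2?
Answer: -77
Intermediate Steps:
T = -7/5 (T = 7/(-5) = 7*(-⅕) = -7/5 ≈ -1.4000)
W = -5 (W = -5 + (-2 + 17)*(3 - 3) = -5 + 15*0 = -5 + 0 = -5)
(-11*W)*T = -11*(-5)*(-7/5) = 55*(-7/5) = -77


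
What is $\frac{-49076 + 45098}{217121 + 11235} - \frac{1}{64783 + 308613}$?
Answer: $- \frac{371399411}{21316804244} \approx -0.017423$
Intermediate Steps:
$\frac{-49076 + 45098}{217121 + 11235} - \frac{1}{64783 + 308613} = - \frac{3978}{228356} - \frac{1}{373396} = \left(-3978\right) \frac{1}{228356} - \frac{1}{373396} = - \frac{1989}{114178} - \frac{1}{373396} = - \frac{371399411}{21316804244}$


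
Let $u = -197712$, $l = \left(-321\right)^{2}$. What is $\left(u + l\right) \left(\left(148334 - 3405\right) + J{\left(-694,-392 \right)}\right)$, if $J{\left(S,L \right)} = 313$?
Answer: $-13750205382$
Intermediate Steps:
$l = 103041$
$\left(u + l\right) \left(\left(148334 - 3405\right) + J{\left(-694,-392 \right)}\right) = \left(-197712 + 103041\right) \left(\left(148334 - 3405\right) + 313\right) = - 94671 \left(144929 + 313\right) = \left(-94671\right) 145242 = -13750205382$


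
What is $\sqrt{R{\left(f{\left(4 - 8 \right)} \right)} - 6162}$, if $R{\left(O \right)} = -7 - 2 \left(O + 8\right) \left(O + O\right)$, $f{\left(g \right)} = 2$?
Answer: $i \sqrt{6249} \approx 79.051 i$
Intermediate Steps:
$R{\left(O \right)} = -7 - 4 O \left(8 + O\right)$ ($R{\left(O \right)} = -7 - 2 \left(8 + O\right) 2 O = -7 - 2 \cdot 2 O \left(8 + O\right) = -7 - 4 O \left(8 + O\right)$)
$\sqrt{R{\left(f{\left(4 - 8 \right)} \right)} - 6162} = \sqrt{\left(-7 - 64 - 4 \cdot 2^{2}\right) - 6162} = \sqrt{\left(-7 - 64 - 16\right) - 6162} = \sqrt{-87 - 6162} = \sqrt{-6249} = i \sqrt{6249}$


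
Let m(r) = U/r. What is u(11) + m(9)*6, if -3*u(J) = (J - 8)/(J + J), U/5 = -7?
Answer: -1543/66 ≈ -23.379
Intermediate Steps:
U = -35 (U = 5*(-7) = -35)
u(J) = -(-8 + J)/(6*J) (u(J) = -(J - 8)/(3*(J + J)) = -(-8 + J)/(3*(2*J)) = -(-8 + J)*1/(2*J)/3 = -(-8 + J)/(6*J))
m(r) = -35/r
u(11) + m(9)*6 = (1/6)*(8 - 1*11)/11 - 35/9*6 = (1/6)*(1/11)*(8 - 11) - 35*1/9*6 = (1/6)*(1/11)*(-3) - 35/9*6 = -1/22 - 70/3 = -1543/66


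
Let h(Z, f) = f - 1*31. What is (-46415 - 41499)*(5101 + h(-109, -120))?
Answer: -435174300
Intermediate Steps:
h(Z, f) = -31 + f (h(Z, f) = f - 31 = -31 + f)
(-46415 - 41499)*(5101 + h(-109, -120)) = (-46415 - 41499)*(5101 + (-31 - 120)) = -87914*(5101 - 151) = -87914*4950 = -435174300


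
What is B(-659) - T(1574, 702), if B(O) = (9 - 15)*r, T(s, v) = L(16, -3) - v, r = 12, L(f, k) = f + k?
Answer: 617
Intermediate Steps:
T(s, v) = 13 - v (T(s, v) = (16 - 3) - v = 13 - v)
B(O) = -72 (B(O) = (9 - 15)*12 = -6*12 = -72)
B(-659) - T(1574, 702) = -72 - (13 - 1*702) = -72 - (13 - 702) = -72 - 1*(-689) = -72 + 689 = 617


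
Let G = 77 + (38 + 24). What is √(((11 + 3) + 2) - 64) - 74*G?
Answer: -10286 + 4*I*√3 ≈ -10286.0 + 6.9282*I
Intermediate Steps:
G = 139 (G = 77 + 62 = 139)
√(((11 + 3) + 2) - 64) - 74*G = √(((11 + 3) + 2) - 64) - 74*139 = √((14 + 2) - 64) - 10286 = √(16 - 64) - 10286 = √(-48) - 10286 = 4*I*√3 - 10286 = -10286 + 4*I*√3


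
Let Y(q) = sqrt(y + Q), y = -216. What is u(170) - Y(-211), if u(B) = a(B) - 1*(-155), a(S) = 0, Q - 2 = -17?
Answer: 155 - I*sqrt(231) ≈ 155.0 - 15.199*I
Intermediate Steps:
Q = -15 (Q = 2 - 17 = -15)
Y(q) = I*sqrt(231) (Y(q) = sqrt(-216 - 15) = sqrt(-231) = I*sqrt(231))
u(B) = 155 (u(B) = 0 - 1*(-155) = 0 + 155 = 155)
u(170) - Y(-211) = 155 - I*sqrt(231)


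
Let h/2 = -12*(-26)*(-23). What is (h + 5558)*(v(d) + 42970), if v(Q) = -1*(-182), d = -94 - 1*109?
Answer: -379478688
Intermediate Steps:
d = -203 (d = -94 - 109 = -203)
v(Q) = 182
h = -14352 (h = 2*(-12*(-26)*(-23)) = 2*(312*(-23)) = 2*(-7176) = -14352)
(h + 5558)*(v(d) + 42970) = (-14352 + 5558)*(182 + 42970) = -8794*43152 = -379478688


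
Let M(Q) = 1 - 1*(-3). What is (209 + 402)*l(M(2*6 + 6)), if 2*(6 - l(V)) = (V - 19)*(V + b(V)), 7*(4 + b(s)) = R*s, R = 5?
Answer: 117312/7 ≈ 16759.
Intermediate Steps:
b(s) = -4 + 5*s/7 (b(s) = -4 + (5*s)/7 = -4 + 5*s/7)
M(Q) = 4 (M(Q) = 1 + 3 = 4)
l(V) = 6 - (-19 + V)*(-4 + 12*V/7)/2 (l(V) = 6 - (V - 19)*(V + (-4 + 5*V/7))/2 = 6 - (-19 + V)*(-4 + 12*V/7)/2)
(209 + 402)*l(M(2*6 + 6)) = (209 + 402)*(-32 - 6/7*4² + (128/7)*4) = 611*(-32 - 6/7*16 + 512/7) = 611*(-32 - 96/7 + 512/7) = 611*(192/7) = 117312/7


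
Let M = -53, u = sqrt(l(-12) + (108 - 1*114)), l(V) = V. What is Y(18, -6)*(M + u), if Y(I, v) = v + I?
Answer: -636 + 36*I*sqrt(2) ≈ -636.0 + 50.912*I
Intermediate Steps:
Y(I, v) = I + v
u = 3*I*sqrt(2) (u = sqrt(-12 + (108 - 1*114)) = sqrt(-12 + (108 - 114)) = sqrt(-12 - 6) = sqrt(-18) = 3*I*sqrt(2) ≈ 4.2426*I)
Y(18, -6)*(M + u) = (18 - 6)*(-53 + 3*I*sqrt(2)) = 12*(-53 + 3*I*sqrt(2)) = -636 + 36*I*sqrt(2)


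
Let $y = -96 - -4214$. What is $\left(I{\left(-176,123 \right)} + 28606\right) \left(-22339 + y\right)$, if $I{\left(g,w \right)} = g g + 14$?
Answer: $-1085898716$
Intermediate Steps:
$I{\left(g,w \right)} = 14 + g^{2}$ ($I{\left(g,w \right)} = g^{2} + 14 = 14 + g^{2}$)
$y = 4118$ ($y = -96 + 4214 = 4118$)
$\left(I{\left(-176,123 \right)} + 28606\right) \left(-22339 + y\right) = \left(\left(14 + \left(-176\right)^{2}\right) + 28606\right) \left(-22339 + 4118\right) = \left(\left(14 + 30976\right) + 28606\right) \left(-18221\right) = \left(30990 + 28606\right) \left(-18221\right) = 59596 \left(-18221\right) = -1085898716$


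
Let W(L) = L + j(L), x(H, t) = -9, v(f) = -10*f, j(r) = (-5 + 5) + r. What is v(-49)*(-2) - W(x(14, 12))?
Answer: -962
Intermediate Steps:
j(r) = r (j(r) = 0 + r = r)
W(L) = 2*L (W(L) = L + L = 2*L)
v(-49)*(-2) - W(x(14, 12)) = -10*(-49)*(-2) - 2*(-9) = 490*(-2) - 1*(-18) = -980 + 18 = -962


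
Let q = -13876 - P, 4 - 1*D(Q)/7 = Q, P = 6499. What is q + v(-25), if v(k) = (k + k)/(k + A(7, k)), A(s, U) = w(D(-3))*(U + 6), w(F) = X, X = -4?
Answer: -1039175/51 ≈ -20376.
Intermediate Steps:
D(Q) = 28 - 7*Q
w(F) = -4
A(s, U) = -24 - 4*U (A(s, U) = -4*(U + 6) = -4*(6 + U) = -24 - 4*U)
v(k) = 2*k/(-24 - 3*k) (v(k) = (k + k)/(k + (-24 - 4*k)) = (2*k)/(-24 - 3*k) = 2*k/(-24 - 3*k))
q = -20375 (q = -13876 - 1*6499 = -13876 - 6499 = -20375)
q + v(-25) = -20375 + (⅔)*(-25)/(-8 - 1*(-25)) = -20375 + (⅔)*(-25)/(-8 + 25) = -20375 + (⅔)*(-25)/17 = -20375 + (⅔)*(-25)*(1/17) = -20375 - 50/51 = -1039175/51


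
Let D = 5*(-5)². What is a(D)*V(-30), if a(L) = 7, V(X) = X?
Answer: -210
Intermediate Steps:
D = 125 (D = 5*25 = 125)
a(D)*V(-30) = 7*(-30) = -210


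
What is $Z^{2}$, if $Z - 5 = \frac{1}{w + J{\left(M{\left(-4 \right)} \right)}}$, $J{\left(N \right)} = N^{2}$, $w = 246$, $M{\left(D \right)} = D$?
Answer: $\frac{1718721}{68644} \approx 25.038$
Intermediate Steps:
$Z = \frac{1311}{262}$ ($Z = 5 + \frac{1}{246 + \left(-4\right)^{2}} = 5 + \frac{1}{246 + 16} = 5 + \frac{1}{262} = \frac{1311}{262} \approx 5.0038$)
$Z^{2} = \left(\frac{1311}{262}\right)^{2} = \frac{1718721}{68644}$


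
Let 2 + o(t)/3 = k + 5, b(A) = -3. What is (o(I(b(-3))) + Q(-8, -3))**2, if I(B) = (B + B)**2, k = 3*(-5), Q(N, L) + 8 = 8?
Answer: 1296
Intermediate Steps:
Q(N, L) = 0 (Q(N, L) = -8 + 8 = 0)
k = -15
I(B) = 4*B**2 (I(B) = (2*B)**2 = 4*B**2)
o(t) = -36 (o(t) = -6 + 3*(-15 + 5) = -6 + 3*(-10) = -6 - 30 = -36)
(o(I(b(-3))) + Q(-8, -3))**2 = (-36 + 0)**2 = (-36)**2 = 1296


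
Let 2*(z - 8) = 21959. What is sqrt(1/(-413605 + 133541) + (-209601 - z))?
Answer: I*sqrt(67586114045510)/17504 ≈ 469.67*I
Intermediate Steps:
z = 21975/2 (z = 8 + (1/2)*21959 = 8 + 21959/2 = 21975/2 ≈ 10988.)
sqrt(1/(-413605 + 133541) + (-209601 - z)) = sqrt(1/(-413605 + 133541) + (-209601 - 1*21975/2)) = sqrt(1/(-280064) + (-209601 - 21975/2)) = sqrt(-1/280064 - 441177/2) = sqrt(-61778897665/280064) = I*sqrt(67586114045510)/17504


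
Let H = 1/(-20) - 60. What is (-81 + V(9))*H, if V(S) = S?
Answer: 21618/5 ≈ 4323.6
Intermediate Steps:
H = -1201/20 (H = -1/20 - 60 = -1201/20 ≈ -60.050)
(-81 + V(9))*H = (-81 + 9)*(-1201/20) = -72*(-1201/20) = 21618/5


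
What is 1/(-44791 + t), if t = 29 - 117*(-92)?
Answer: -1/33998 ≈ -2.9413e-5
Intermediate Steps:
t = 10793 (t = 29 + 10764 = 10793)
1/(-44791 + t) = 1/(-44791 + 10793) = 1/(-33998) = -1/33998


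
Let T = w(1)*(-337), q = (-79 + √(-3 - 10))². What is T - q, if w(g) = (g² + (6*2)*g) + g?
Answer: -10946 + 158*I*√13 ≈ -10946.0 + 569.68*I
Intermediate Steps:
w(g) = g² + 13*g (w(g) = (g² + 12*g) + g = g² + 13*g)
q = (-79 + I*√13)² (q = (-79 + √(-13))² = (-79 + I*√13)² ≈ 6228.0 - 569.68*I)
T = -4718 (T = (1*(13 + 1))*(-337) = (1*14)*(-337) = 14*(-337) = -4718)
T - q = -4718 - (79 - I*√13)²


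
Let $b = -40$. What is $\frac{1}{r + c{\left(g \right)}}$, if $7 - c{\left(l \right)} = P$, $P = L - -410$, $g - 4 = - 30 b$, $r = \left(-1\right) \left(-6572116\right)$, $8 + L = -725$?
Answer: $\frac{1}{6572446} \approx 1.5215 \cdot 10^{-7}$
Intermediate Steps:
$L = -733$ ($L = -8 - 725 = -733$)
$r = 6572116$
$g = 1204$ ($g = 4 - -1200 = 4 + 1200 = 1204$)
$P = -323$ ($P = -733 - -410 = -733 + 410 = -323$)
$c{\left(l \right)} = 330$ ($c{\left(l \right)} = 7 - -323 = 7 + 323 = 330$)
$\frac{1}{r + c{\left(g \right)}} = \frac{1}{6572116 + 330} = \frac{1}{6572446}$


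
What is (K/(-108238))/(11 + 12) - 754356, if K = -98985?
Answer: -1877949549759/2489474 ≈ -7.5436e+5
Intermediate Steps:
(K/(-108238))/(11 + 12) - 754356 = (-98985/(-108238))/(11 + 12) - 754356 = (-98985*(-1/108238))/23 - 754356 = (1/23)*(98985/108238) - 754356 = 98985/2489474 - 754356 = -1877949549759/2489474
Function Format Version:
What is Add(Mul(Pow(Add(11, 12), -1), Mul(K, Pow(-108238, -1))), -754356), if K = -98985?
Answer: Rational(-1877949549759, 2489474) ≈ -7.5436e+5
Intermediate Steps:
Add(Mul(Pow(Add(11, 12), -1), Mul(K, Pow(-108238, -1))), -754356) = Add(Mul(Pow(Add(11, 12), -1), Mul(-98985, Pow(-108238, -1))), -754356) = Add(Mul(Pow(23, -1), Mul(-98985, Rational(-1, 108238))), -754356) = Add(Mul(Rational(1, 23), Rational(98985, 108238)), -754356) = Add(Rational(98985, 2489474), -754356) = Rational(-1877949549759, 2489474)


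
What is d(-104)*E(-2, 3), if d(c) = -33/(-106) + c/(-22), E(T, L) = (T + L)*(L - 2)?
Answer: 5875/1166 ≈ 5.0386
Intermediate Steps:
E(T, L) = (-2 + L)*(L + T) (E(T, L) = (L + T)*(-2 + L) = (-2 + L)*(L + T))
d(c) = 33/106 - c/22 (d(c) = -33*(-1/106) + c*(-1/22) = 33/106 - c/22)
d(-104)*E(-2, 3) = (33/106 - 1/22*(-104))*(3² - 2*3 - 2*(-2) + 3*(-2)) = (33/106 + 52/11)*(9 - 6 + 4 - 6) = (5875/1166)*1 = 5875/1166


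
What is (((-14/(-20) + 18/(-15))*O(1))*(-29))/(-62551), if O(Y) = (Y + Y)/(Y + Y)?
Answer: -29/125102 ≈ -0.00023181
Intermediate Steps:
O(Y) = 1 (O(Y) = (2*Y)/((2*Y)) = (2*Y)*(1/(2*Y)) = 1)
(((-14/(-20) + 18/(-15))*O(1))*(-29))/(-62551) = (((-14/(-20) + 18/(-15))*1)*(-29))/(-62551) = (((-14*(-1/20) + 18*(-1/15))*1)*(-29))*(-1/62551) = (((7/10 - 6/5)*1)*(-29))*(-1/62551) = (-½*1*(-29))*(-1/62551) = -½*(-29)*(-1/62551) = (29/2)*(-1/62551) = -29/125102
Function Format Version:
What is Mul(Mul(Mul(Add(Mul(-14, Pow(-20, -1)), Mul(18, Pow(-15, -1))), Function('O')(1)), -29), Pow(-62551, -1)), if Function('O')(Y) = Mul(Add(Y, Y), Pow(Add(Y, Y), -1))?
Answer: Rational(-29, 125102) ≈ -0.00023181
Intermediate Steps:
Function('O')(Y) = 1 (Function('O')(Y) = Mul(Mul(2, Y), Pow(Mul(2, Y), -1)) = Mul(Mul(2, Y), Mul(Rational(1, 2), Pow(Y, -1))) = 1)
Mul(Mul(Mul(Add(Mul(-14, Pow(-20, -1)), Mul(18, Pow(-15, -1))), Function('O')(1)), -29), Pow(-62551, -1)) = Mul(Mul(Mul(Add(Mul(-14, Pow(-20, -1)), Mul(18, Pow(-15, -1))), 1), -29), Pow(-62551, -1)) = Mul(Mul(Mul(Add(Mul(-14, Rational(-1, 20)), Mul(18, Rational(-1, 15))), 1), -29), Rational(-1, 62551)) = Mul(Mul(Mul(Add(Rational(7, 10), Rational(-6, 5)), 1), -29), Rational(-1, 62551)) = Mul(Mul(Mul(Rational(-1, 2), 1), -29), Rational(-1, 62551)) = Mul(Mul(Rational(-1, 2), -29), Rational(-1, 62551)) = Mul(Rational(29, 2), Rational(-1, 62551)) = Rational(-29, 125102)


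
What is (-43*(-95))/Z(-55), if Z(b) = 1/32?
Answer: 130720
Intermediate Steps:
Z(b) = 1/32
(-43*(-95))/Z(-55) = (-43*(-95))/(1/32) = 4085*32 = 130720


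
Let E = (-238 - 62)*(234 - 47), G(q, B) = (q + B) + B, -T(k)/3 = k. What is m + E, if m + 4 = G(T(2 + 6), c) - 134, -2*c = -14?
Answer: -56248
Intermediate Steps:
T(k) = -3*k
c = 7 (c = -½*(-14) = 7)
G(q, B) = q + 2*B (G(q, B) = (B + q) + B = q + 2*B)
E = -56100 (E = -300*187 = -56100)
m = -148 (m = -4 + ((-3*(2 + 6) + 2*7) - 134) = -4 + ((-3*8 + 14) - 134) = -4 + ((-24 + 14) - 134) = -4 + (-10 - 134) = -4 - 144 = -148)
m + E = -148 - 56100 = -56248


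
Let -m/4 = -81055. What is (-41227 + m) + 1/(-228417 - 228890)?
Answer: 129414679850/457307 ≈ 2.8299e+5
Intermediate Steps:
m = 324220 (m = -4*(-81055) = 324220)
(-41227 + m) + 1/(-228417 - 228890) = (-41227 + 324220) + 1/(-228417 - 228890) = 282993 + 1/(-457307) = 282993 - 1/457307 = 129414679850/457307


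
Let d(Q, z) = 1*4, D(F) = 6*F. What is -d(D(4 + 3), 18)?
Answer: -4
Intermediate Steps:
d(Q, z) = 4
-d(D(4 + 3), 18) = -1*4 = -4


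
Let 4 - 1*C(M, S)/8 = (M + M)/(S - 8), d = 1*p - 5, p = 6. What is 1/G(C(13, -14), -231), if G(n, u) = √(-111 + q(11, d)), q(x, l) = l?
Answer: -I*√110/110 ≈ -0.095346*I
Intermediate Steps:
d = 1 (d = 1*6 - 5 = 6 - 5 = 1)
C(M, S) = 32 - 16*M/(-8 + S) (C(M, S) = 32 - 8*(M + M)/(S - 8) = 32 - 8*2*M/(-8 + S) = 32 - 16*M/(-8 + S))
G(n, u) = I*√110 (G(n, u) = √(-111 + 1) = √(-110) = I*√110)
1/G(C(13, -14), -231) = 1/(I*√110) = -I*√110/110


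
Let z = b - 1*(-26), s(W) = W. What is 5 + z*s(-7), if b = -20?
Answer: -37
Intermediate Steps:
z = 6 (z = -20 - 1*(-26) = -20 + 26 = 6)
5 + z*s(-7) = 5 + 6*(-7) = 5 - 42 = -37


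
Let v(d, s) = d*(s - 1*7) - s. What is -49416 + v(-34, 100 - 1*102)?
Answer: -49108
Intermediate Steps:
v(d, s) = -s + d*(-7 + s) (v(d, s) = d*(s - 7) - s = d*(-7 + s) - s = -s + d*(-7 + s))
-49416 + v(-34, 100 - 1*102) = -49416 + (-(100 - 1*102) - 7*(-34) - 34*(100 - 1*102)) = -49416 + (-(100 - 102) + 238 - 34*(100 - 102)) = -49416 + (-1*(-2) + 238 - 34*(-2)) = -49416 + (2 + 238 + 68) = -49416 + 308 = -49108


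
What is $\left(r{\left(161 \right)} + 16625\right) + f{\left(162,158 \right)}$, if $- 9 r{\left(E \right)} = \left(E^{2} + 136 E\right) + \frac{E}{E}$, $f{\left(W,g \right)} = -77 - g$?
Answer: $\frac{99692}{9} \approx 11077.0$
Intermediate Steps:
$r{\left(E \right)} = - \frac{1}{9} - \frac{136 E}{9} - \frac{E^{2}}{9}$ ($r{\left(E \right)} = - \frac{\left(E^{2} + 136 E\right) + \frac{E}{E}}{9} = - \frac{\left(E^{2} + 136 E\right) + 1}{9} = - \frac{1 + E^{2} + 136 E}{9} = - \frac{1}{9} - \frac{136 E}{9} - \frac{E^{2}}{9}$)
$\left(r{\left(161 \right)} + 16625\right) + f{\left(162,158 \right)} = \left(\left(- \frac{1}{9} - \frac{21896}{9} - \frac{161^{2}}{9}\right) + 16625\right) - 235 = \left(\left(- \frac{1}{9} - \frac{21896}{9} - \frac{25921}{9}\right) + 16625\right) - 235 = \left(- \frac{47818}{9} + 16625\right) - 235 = \frac{101807}{9} - 235 = \frac{99692}{9}$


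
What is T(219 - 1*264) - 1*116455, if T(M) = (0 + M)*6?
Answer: -116725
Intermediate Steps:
T(M) = 6*M (T(M) = M*6 = 6*M)
T(219 - 1*264) - 1*116455 = 6*(219 - 1*264) - 1*116455 = 6*(219 - 264) - 116455 = 6*(-45) - 116455 = -270 - 116455 = -116725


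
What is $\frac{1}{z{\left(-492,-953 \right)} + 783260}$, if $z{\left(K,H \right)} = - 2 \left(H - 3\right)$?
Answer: $\frac{1}{785172} \approx 1.2736 \cdot 10^{-6}$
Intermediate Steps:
$z{\left(K,H \right)} = 6 - 2 H$ ($z{\left(K,H \right)} = - 2 \left(-3 + H\right) = 6 - 2 H$)
$\frac{1}{z{\left(-492,-953 \right)} + 783260} = \frac{1}{\left(6 - -1906\right) + 783260} = \frac{1}{\left(6 + 1906\right) + 783260} = \frac{1}{1912 + 783260} = \frac{1}{785172}$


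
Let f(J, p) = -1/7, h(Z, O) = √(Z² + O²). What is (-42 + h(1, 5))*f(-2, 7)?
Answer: 6 - √26/7 ≈ 5.2716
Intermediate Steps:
h(Z, O) = √(O² + Z²)
f(J, p) = -⅐ (f(J, p) = -1*⅐ = -⅐)
(-42 + h(1, 5))*f(-2, 7) = (-42 + √(5² + 1²))*(-⅐) = (-42 + √(25 + 1))*(-⅐) = (-42 + √26)*(-⅐) = 6 - √26/7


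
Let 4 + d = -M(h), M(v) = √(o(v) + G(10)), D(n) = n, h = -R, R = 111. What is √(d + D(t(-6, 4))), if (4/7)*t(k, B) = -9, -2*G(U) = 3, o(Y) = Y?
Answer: √(-79 - 30*I*√2)/2 ≈ 1.155 - 4.5917*I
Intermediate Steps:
G(U) = -3/2 (G(U) = -½*3 = -3/2)
t(k, B) = -63/4 (t(k, B) = (7/4)*(-9) = -63/4)
h = -111 (h = -1*111 = -111)
M(v) = √(-3/2 + v) (M(v) = √(v - 3/2) = √(-3/2 + v))
d = -4 - 15*I*√2/2 (d = -4 - √(-6 + 4*(-111))/2 = -4 - √(-6 - 444)/2 = -4 - √(-450)/2 = -4 - 15*I*√2/2 ≈ -4.0 - 10.607*I)
√(d + D(t(-6, 4))) = √((-4 - 15*I*√2/2) - 63/4) = √(-79/4 - 15*I*√2/2)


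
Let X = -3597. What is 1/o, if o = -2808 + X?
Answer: -1/6405 ≈ -0.00015613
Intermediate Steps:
o = -6405 (o = -2808 - 3597 = -6405)
1/o = 1/(-6405) = -1/6405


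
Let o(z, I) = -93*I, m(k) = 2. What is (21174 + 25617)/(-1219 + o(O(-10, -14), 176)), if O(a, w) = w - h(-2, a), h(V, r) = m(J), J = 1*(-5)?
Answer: -46791/17587 ≈ -2.6605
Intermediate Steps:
J = -5
h(V, r) = 2
O(a, w) = -2 + w (O(a, w) = w - 1*2 = w - 2 = -2 + w)
(21174 + 25617)/(-1219 + o(O(-10, -14), 176)) = (21174 + 25617)/(-1219 - 93*176) = 46791/(-1219 - 16368) = 46791/(-17587) = 46791*(-1/17587) = -46791/17587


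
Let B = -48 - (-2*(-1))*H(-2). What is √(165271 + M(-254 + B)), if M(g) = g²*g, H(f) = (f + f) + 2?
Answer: I*√26298321 ≈ 5128.2*I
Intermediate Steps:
H(f) = 2 + 2*f (H(f) = 2*f + 2 = 2 + 2*f)
B = -44 (B = -48 - (-2*(-1))*(2 + 2*(-2)) = -48 - 2*(2 - 4) = -48 - 2*(-2) = -48 - 1*(-4) = -48 + 4 = -44)
M(g) = g³
√(165271 + M(-254 + B)) = √(165271 + (-254 - 44)³) = √(165271 + (-298)³) = √(165271 - 26463592) = √(-26298321) = I*√26298321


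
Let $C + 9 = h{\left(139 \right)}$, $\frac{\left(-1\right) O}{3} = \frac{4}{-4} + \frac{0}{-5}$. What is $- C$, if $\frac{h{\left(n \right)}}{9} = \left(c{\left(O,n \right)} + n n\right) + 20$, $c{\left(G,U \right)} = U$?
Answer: $-175311$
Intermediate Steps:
$O = 3$ ($O = - 3 \left(\frac{4}{-4} + \frac{0}{-5}\right) = - 3 \left(4 \left(- \frac{1}{4}\right) + 0 \left(- \frac{1}{5}\right)\right) = - 3 \left(-1 + 0\right) = \left(-3\right) \left(-1\right) = 3$)
$h{\left(n \right)} = 180 + 9 n + 9 n^{2}$ ($h{\left(n \right)} = 9 \left(\left(n + n n\right) + 20\right) = 9 \left(\left(n + n^{2}\right) + 20\right) = 9 \left(20 + n + n^{2}\right) = 180 + 9 n + 9 n^{2}$)
$C = 175311$ ($C = -9 + \left(180 + 9 \cdot 139 + 9 \cdot 139^{2}\right) = -9 + \left(180 + 1251 + 9 \cdot 19321\right) = -9 + \left(180 + 1251 + 173889\right) = -9 + 175320 = 175311$)
$- C = \left(-1\right) 175311 = -175311$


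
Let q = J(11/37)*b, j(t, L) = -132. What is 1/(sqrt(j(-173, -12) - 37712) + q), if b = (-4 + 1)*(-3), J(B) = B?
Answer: 3663/51818237 - 2738*I*sqrt(9461)/51818237 ≈ 7.0689e-5 - 0.0051395*I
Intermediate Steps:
b = 9 (b = -3*(-3) = 9)
q = 99/37 (q = (11/37)*9 = 99/37 ≈ 2.6757)
1/(sqrt(j(-173, -12) - 37712) + q) = 1/(sqrt(-132 - 37712) + 99/37) = 1/(sqrt(-37844) + 99/37) = 1/(2*I*sqrt(9461) + 99/37) = 1/(99/37 + 2*I*sqrt(9461))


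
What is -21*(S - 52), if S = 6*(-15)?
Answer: 2982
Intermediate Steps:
S = -90
-21*(S - 52) = -21*(-90 - 52) = -21*(-142) = 2982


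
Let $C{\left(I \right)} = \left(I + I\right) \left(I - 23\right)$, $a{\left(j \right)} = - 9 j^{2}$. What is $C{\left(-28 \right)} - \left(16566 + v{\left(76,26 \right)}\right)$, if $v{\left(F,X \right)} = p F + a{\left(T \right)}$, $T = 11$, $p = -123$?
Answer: $-3273$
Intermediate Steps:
$v{\left(F,X \right)} = -1089 - 123 F$ ($v{\left(F,X \right)} = - 123 F - 9 \cdot 11^{2} = - 123 F - 1089 = -1089 - 123 F$)
$C{\left(I \right)} = 2 I \left(-23 + I\right)$
$C{\left(-28 \right)} - \left(16566 + v{\left(76,26 \right)}\right) = 2 \left(-28\right) \left(-23 - 28\right) - \left(15477 - 9348\right) = 2 \left(-28\right) \left(-51\right) - 6129 = 2856 - 6129 = -3273$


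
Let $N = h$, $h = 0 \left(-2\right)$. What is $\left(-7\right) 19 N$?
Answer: $0$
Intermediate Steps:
$h = 0$
$N = 0$
$\left(-7\right) 19 N = \left(-7\right) 19 \cdot 0 = \left(-133\right) 0 = 0$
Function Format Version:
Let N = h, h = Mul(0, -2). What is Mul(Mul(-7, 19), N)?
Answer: 0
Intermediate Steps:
h = 0
N = 0
Mul(Mul(-7, 19), N) = Mul(Mul(-7, 19), 0) = Mul(-133, 0) = 0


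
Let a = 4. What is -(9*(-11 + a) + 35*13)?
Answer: -392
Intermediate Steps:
-(9*(-11 + a) + 35*13) = -(9*(-11 + 4) + 35*13) = -(9*(-7) + 455) = -(-63 + 455) = -1*392 = -392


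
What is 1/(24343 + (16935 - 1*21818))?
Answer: 1/19460 ≈ 5.1387e-5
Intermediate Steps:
1/(24343 + (16935 - 1*21818)) = 1/(24343 + (16935 - 21818)) = 1/(24343 - 4883) = 1/19460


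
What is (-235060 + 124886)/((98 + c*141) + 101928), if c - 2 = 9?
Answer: -110174/103577 ≈ -1.0637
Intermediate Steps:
c = 11 (c = 2 + 9 = 11)
(-235060 + 124886)/((98 + c*141) + 101928) = (-235060 + 124886)/((98 + 11*141) + 101928) = -110174/((98 + 1551) + 101928) = -110174/(1649 + 101928) = -110174/103577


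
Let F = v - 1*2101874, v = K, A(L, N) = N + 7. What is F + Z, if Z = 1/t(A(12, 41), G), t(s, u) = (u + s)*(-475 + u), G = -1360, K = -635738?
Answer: -6590855642239/2407520 ≈ -2.7376e+6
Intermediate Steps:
A(L, N) = 7 + N
v = -635738
t(s, u) = (-475 + u)*(s + u) (t(s, u) = (s + u)*(-475 + u) = (-475 + u)*(s + u))
F = -2737612 (F = -635738 - 1*2101874 = -635738 - 2101874 = -2737612)
Z = 1/2407520 (Z = 1/((-1360)² - 475*(7 + 41) - 475*(-1360) + (7 + 41)*(-1360)) = 1/(1849600 - 475*48 + 646000 + 48*(-1360)) = 1/(1849600 - 22800 + 646000 - 65280) = 1/2407520 ≈ 4.1537e-7)
F + Z = -2737612 + 1/2407520 = -6590855642239/2407520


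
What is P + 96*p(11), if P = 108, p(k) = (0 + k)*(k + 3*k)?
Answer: 46572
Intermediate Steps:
p(k) = 4*k**2 (p(k) = k*(4*k) = 4*k**2)
P + 96*p(11) = 108 + 96*(4*11**2) = 108 + 96*(4*121) = 108 + 96*484 = 108 + 46464 = 46572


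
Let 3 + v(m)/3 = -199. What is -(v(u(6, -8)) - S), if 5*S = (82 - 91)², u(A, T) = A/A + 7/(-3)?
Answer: 3111/5 ≈ 622.20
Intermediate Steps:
u(A, T) = -4/3 (u(A, T) = 1 + 7*(-⅓) = 1 - 7/3 = -4/3)
v(m) = -606 (v(m) = -9 + 3*(-199) = -9 - 597 = -606)
S = 81/5 (S = (82 - 91)²/5 = (⅕)*(-9)² = (⅕)*81 = 81/5 ≈ 16.200)
-(v(u(6, -8)) - S) = -(-606 - 1*81/5) = -(-606 - 81/5) = -1*(-3111/5) = 3111/5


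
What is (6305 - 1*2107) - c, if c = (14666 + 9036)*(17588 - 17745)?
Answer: 3725412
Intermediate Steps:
c = -3721214 (c = 23702*(-157) = -3721214)
(6305 - 1*2107) - c = (6305 - 1*2107) - 1*(-3721214) = (6305 - 2107) + 3721214 = 4198 + 3721214 = 3725412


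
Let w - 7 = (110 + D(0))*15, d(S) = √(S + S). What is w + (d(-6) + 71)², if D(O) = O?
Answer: 6686 + 284*I*√3 ≈ 6686.0 + 491.9*I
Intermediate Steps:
d(S) = √2*√S (d(S) = √(2*S) = √2*√S)
w = 1657 (w = 7 + (110 + 0)*15 = 7 + 110*15 = 7 + 1650 = 1657)
w + (d(-6) + 71)² = 1657 + (√2*√(-6) + 71)² = 1657 + (√2*(I*√6) + 71)² = 1657 + (2*I*√3 + 71)² = 1657 + (71 + 2*I*√3)²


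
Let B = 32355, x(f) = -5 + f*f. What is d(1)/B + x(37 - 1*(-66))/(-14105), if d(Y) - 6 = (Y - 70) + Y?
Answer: -68793386/91273455 ≈ -0.75371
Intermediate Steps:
x(f) = -5 + f²
d(Y) = -64 + 2*Y (d(Y) = 6 + ((Y - 70) + Y) = 6 + ((-70 + Y) + Y) = 6 + (-70 + 2*Y) = -64 + 2*Y)
d(1)/B + x(37 - 1*(-66))/(-14105) = (-64 + 2*1)/32355 + (-5 + (37 - 1*(-66))²)/(-14105) = (-64 + 2)*(1/32355) + (-5 + (37 + 66)²)*(-1/14105) = -62*1/32355 + (-5 + 103²)*(-1/14105) = -62/32355 + (-5 + 10609)*(-1/14105) = -62/32355 + 10604*(-1/14105) = -62/32355 - 10604/14105 = -68793386/91273455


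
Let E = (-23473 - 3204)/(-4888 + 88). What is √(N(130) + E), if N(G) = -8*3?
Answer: I*√265569/120 ≈ 4.2944*I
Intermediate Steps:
N(G) = -24
E = 26677/4800 (E = -26677/(-4800) = -26677*(-1/4800) = 26677/4800 ≈ 5.5577)
√(N(130) + E) = √(-24 + 26677/4800) = √(-88523/4800) = I*√265569/120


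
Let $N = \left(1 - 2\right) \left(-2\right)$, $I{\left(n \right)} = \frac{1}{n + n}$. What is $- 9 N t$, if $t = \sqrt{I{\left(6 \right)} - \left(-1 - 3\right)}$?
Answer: $- 21 \sqrt{3} \approx -36.373$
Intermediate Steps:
$I{\left(n \right)} = \frac{1}{2 n}$
$t = \frac{7 \sqrt{3}}{6}$ ($t = \sqrt{\frac{1}{2 \cdot 6} - \left(-1 - 3\right)} = \sqrt{\frac{1}{2} \cdot \frac{1}{6} - -4} = \sqrt{\frac{1}{12} + 4} = \sqrt{\frac{49}{12}} = \frac{7 \sqrt{3}}{6} \approx 2.0207$)
$N = 2$ ($N = \left(-1\right) \left(-2\right) = 2$)
$- 9 N t = \left(-9\right) 2 \frac{7 \sqrt{3}}{6} = - 18 \frac{7 \sqrt{3}}{6} = - 21 \sqrt{3}$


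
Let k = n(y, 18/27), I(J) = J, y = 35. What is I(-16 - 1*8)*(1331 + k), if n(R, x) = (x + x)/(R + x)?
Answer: -3418104/107 ≈ -31945.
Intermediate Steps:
n(R, x) = 2*x/(R + x) (n(R, x) = (2*x)/(R + x) = 2*x/(R + x))
k = 4/107 (k = 2*(18/27)/(35 + 18/27) = 2*(18*(1/27))/(35 + 18*(1/27)) = 2*(2/3)/(35 + 2/3) = 2*(2/3)/(107/3) = 2*(2/3)*(3/107) = 4/107 ≈ 0.037383)
I(-16 - 1*8)*(1331 + k) = (-16 - 1*8)*(1331 + 4/107) = (-16 - 8)*(142421/107) = -24*142421/107 = -3418104/107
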